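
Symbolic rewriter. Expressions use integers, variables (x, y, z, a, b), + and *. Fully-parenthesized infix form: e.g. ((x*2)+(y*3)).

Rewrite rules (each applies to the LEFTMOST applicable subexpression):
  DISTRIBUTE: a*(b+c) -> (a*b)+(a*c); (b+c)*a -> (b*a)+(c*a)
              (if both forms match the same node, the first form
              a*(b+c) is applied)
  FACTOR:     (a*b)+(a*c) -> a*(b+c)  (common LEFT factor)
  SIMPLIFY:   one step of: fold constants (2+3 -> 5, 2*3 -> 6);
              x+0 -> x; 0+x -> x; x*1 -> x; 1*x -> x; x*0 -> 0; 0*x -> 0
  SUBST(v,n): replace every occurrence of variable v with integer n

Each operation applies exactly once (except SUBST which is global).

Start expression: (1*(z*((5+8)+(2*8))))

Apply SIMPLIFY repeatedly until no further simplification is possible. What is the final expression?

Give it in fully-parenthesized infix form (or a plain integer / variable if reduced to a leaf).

Start: (1*(z*((5+8)+(2*8))))
Step 1: at root: (1*(z*((5+8)+(2*8)))) -> (z*((5+8)+(2*8))); overall: (1*(z*((5+8)+(2*8)))) -> (z*((5+8)+(2*8)))
Step 2: at RL: (5+8) -> 13; overall: (z*((5+8)+(2*8))) -> (z*(13+(2*8)))
Step 3: at RR: (2*8) -> 16; overall: (z*(13+(2*8))) -> (z*(13+16))
Step 4: at R: (13+16) -> 29; overall: (z*(13+16)) -> (z*29)
Fixed point: (z*29)

Answer: (z*29)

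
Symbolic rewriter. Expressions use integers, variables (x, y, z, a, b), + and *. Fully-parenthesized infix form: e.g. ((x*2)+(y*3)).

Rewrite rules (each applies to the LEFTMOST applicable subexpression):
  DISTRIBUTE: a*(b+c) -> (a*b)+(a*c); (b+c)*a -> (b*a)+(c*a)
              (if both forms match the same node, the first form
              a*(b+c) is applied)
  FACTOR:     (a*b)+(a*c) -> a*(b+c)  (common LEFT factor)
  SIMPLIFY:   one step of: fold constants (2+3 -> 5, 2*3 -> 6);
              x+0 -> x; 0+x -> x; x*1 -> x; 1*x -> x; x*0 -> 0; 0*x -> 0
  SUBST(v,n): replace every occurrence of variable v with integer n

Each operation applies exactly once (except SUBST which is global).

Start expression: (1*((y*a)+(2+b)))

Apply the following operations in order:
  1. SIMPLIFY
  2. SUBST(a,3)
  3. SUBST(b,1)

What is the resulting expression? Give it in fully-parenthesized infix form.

Answer: ((y*3)+(2+1))

Derivation:
Start: (1*((y*a)+(2+b)))
Apply SIMPLIFY at root (target: (1*((y*a)+(2+b)))): (1*((y*a)+(2+b))) -> ((y*a)+(2+b))
Apply SUBST(a,3): ((y*a)+(2+b)) -> ((y*3)+(2+b))
Apply SUBST(b,1): ((y*3)+(2+b)) -> ((y*3)+(2+1))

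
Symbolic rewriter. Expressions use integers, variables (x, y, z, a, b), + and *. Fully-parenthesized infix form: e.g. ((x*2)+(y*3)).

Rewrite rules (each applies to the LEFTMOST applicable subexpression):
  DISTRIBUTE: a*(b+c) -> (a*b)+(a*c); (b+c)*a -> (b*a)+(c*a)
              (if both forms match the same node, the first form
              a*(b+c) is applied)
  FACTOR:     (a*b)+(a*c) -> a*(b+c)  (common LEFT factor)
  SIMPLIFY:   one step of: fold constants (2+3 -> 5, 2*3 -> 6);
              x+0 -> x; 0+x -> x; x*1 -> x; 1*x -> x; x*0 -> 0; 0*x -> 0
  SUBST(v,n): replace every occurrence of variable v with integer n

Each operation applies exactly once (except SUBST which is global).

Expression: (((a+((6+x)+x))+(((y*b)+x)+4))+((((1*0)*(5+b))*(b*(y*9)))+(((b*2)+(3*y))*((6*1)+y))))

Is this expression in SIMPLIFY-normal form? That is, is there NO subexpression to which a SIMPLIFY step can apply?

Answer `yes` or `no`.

Answer: no

Derivation:
Expression: (((a+((6+x)+x))+(((y*b)+x)+4))+((((1*0)*(5+b))*(b*(y*9)))+(((b*2)+(3*y))*((6*1)+y))))
Scanning for simplifiable subexpressions (pre-order)...
  at root: (((a+((6+x)+x))+(((y*b)+x)+4))+((((1*0)*(5+b))*(b*(y*9)))+(((b*2)+(3*y))*((6*1)+y)))) (not simplifiable)
  at L: ((a+((6+x)+x))+(((y*b)+x)+4)) (not simplifiable)
  at LL: (a+((6+x)+x)) (not simplifiable)
  at LLR: ((6+x)+x) (not simplifiable)
  at LLRL: (6+x) (not simplifiable)
  at LR: (((y*b)+x)+4) (not simplifiable)
  at LRL: ((y*b)+x) (not simplifiable)
  at LRLL: (y*b) (not simplifiable)
  at R: ((((1*0)*(5+b))*(b*(y*9)))+(((b*2)+(3*y))*((6*1)+y))) (not simplifiable)
  at RL: (((1*0)*(5+b))*(b*(y*9))) (not simplifiable)
  at RLL: ((1*0)*(5+b)) (not simplifiable)
  at RLLL: (1*0) (SIMPLIFIABLE)
  at RLLR: (5+b) (not simplifiable)
  at RLR: (b*(y*9)) (not simplifiable)
  at RLRR: (y*9) (not simplifiable)
  at RR: (((b*2)+(3*y))*((6*1)+y)) (not simplifiable)
  at RRL: ((b*2)+(3*y)) (not simplifiable)
  at RRLL: (b*2) (not simplifiable)
  at RRLR: (3*y) (not simplifiable)
  at RRR: ((6*1)+y) (not simplifiable)
  at RRRL: (6*1) (SIMPLIFIABLE)
Found simplifiable subexpr at path RLLL: (1*0)
One SIMPLIFY step would give: (((a+((6+x)+x))+(((y*b)+x)+4))+(((0*(5+b))*(b*(y*9)))+(((b*2)+(3*y))*((6*1)+y))))
-> NOT in normal form.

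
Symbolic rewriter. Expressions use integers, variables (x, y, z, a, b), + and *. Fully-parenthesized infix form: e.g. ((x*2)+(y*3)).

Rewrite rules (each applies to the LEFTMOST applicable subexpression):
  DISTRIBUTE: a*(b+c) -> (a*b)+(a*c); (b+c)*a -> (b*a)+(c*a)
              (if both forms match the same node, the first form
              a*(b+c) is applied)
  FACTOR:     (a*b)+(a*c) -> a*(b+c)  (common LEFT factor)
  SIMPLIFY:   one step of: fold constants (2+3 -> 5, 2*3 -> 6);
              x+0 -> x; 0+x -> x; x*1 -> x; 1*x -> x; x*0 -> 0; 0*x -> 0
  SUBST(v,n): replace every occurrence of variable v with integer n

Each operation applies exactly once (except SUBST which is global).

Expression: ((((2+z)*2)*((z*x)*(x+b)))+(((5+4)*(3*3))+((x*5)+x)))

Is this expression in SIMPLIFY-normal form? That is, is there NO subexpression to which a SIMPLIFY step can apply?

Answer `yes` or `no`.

Answer: no

Derivation:
Expression: ((((2+z)*2)*((z*x)*(x+b)))+(((5+4)*(3*3))+((x*5)+x)))
Scanning for simplifiable subexpressions (pre-order)...
  at root: ((((2+z)*2)*((z*x)*(x+b)))+(((5+4)*(3*3))+((x*5)+x))) (not simplifiable)
  at L: (((2+z)*2)*((z*x)*(x+b))) (not simplifiable)
  at LL: ((2+z)*2) (not simplifiable)
  at LLL: (2+z) (not simplifiable)
  at LR: ((z*x)*(x+b)) (not simplifiable)
  at LRL: (z*x) (not simplifiable)
  at LRR: (x+b) (not simplifiable)
  at R: (((5+4)*(3*3))+((x*5)+x)) (not simplifiable)
  at RL: ((5+4)*(3*3)) (not simplifiable)
  at RLL: (5+4) (SIMPLIFIABLE)
  at RLR: (3*3) (SIMPLIFIABLE)
  at RR: ((x*5)+x) (not simplifiable)
  at RRL: (x*5) (not simplifiable)
Found simplifiable subexpr at path RLL: (5+4)
One SIMPLIFY step would give: ((((2+z)*2)*((z*x)*(x+b)))+((9*(3*3))+((x*5)+x)))
-> NOT in normal form.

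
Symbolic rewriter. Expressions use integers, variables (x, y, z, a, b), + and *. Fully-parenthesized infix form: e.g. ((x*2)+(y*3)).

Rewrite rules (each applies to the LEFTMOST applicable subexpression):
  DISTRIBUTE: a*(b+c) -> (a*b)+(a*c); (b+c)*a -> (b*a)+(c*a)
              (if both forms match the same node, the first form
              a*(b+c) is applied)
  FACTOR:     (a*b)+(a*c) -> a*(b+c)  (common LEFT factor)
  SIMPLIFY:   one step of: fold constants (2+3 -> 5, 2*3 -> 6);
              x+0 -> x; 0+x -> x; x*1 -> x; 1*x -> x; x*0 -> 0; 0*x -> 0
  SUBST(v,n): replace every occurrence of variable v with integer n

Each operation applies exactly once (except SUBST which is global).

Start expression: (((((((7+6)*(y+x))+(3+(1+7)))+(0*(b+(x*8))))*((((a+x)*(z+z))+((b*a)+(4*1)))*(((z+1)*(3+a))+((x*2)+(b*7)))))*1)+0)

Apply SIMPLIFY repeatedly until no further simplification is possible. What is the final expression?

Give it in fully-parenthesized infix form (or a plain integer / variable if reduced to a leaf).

Start: (((((((7+6)*(y+x))+(3+(1+7)))+(0*(b+(x*8))))*((((a+x)*(z+z))+((b*a)+(4*1)))*(((z+1)*(3+a))+((x*2)+(b*7)))))*1)+0)
Step 1: at root: (((((((7+6)*(y+x))+(3+(1+7)))+(0*(b+(x*8))))*((((a+x)*(z+z))+((b*a)+(4*1)))*(((z+1)*(3+a))+((x*2)+(b*7)))))*1)+0) -> ((((((7+6)*(y+x))+(3+(1+7)))+(0*(b+(x*8))))*((((a+x)*(z+z))+((b*a)+(4*1)))*(((z+1)*(3+a))+((x*2)+(b*7)))))*1); overall: (((((((7+6)*(y+x))+(3+(1+7)))+(0*(b+(x*8))))*((((a+x)*(z+z))+((b*a)+(4*1)))*(((z+1)*(3+a))+((x*2)+(b*7)))))*1)+0) -> ((((((7+6)*(y+x))+(3+(1+7)))+(0*(b+(x*8))))*((((a+x)*(z+z))+((b*a)+(4*1)))*(((z+1)*(3+a))+((x*2)+(b*7)))))*1)
Step 2: at root: ((((((7+6)*(y+x))+(3+(1+7)))+(0*(b+(x*8))))*((((a+x)*(z+z))+((b*a)+(4*1)))*(((z+1)*(3+a))+((x*2)+(b*7)))))*1) -> (((((7+6)*(y+x))+(3+(1+7)))+(0*(b+(x*8))))*((((a+x)*(z+z))+((b*a)+(4*1)))*(((z+1)*(3+a))+((x*2)+(b*7))))); overall: ((((((7+6)*(y+x))+(3+(1+7)))+(0*(b+(x*8))))*((((a+x)*(z+z))+((b*a)+(4*1)))*(((z+1)*(3+a))+((x*2)+(b*7)))))*1) -> (((((7+6)*(y+x))+(3+(1+7)))+(0*(b+(x*8))))*((((a+x)*(z+z))+((b*a)+(4*1)))*(((z+1)*(3+a))+((x*2)+(b*7)))))
Step 3: at LLLL: (7+6) -> 13; overall: (((((7+6)*(y+x))+(3+(1+7)))+(0*(b+(x*8))))*((((a+x)*(z+z))+((b*a)+(4*1)))*(((z+1)*(3+a))+((x*2)+(b*7))))) -> ((((13*(y+x))+(3+(1+7)))+(0*(b+(x*8))))*((((a+x)*(z+z))+((b*a)+(4*1)))*(((z+1)*(3+a))+((x*2)+(b*7)))))
Step 4: at LLRR: (1+7) -> 8; overall: ((((13*(y+x))+(3+(1+7)))+(0*(b+(x*8))))*((((a+x)*(z+z))+((b*a)+(4*1)))*(((z+1)*(3+a))+((x*2)+(b*7))))) -> ((((13*(y+x))+(3+8))+(0*(b+(x*8))))*((((a+x)*(z+z))+((b*a)+(4*1)))*(((z+1)*(3+a))+((x*2)+(b*7)))))
Step 5: at LLR: (3+8) -> 11; overall: ((((13*(y+x))+(3+8))+(0*(b+(x*8))))*((((a+x)*(z+z))+((b*a)+(4*1)))*(((z+1)*(3+a))+((x*2)+(b*7))))) -> ((((13*(y+x))+11)+(0*(b+(x*8))))*((((a+x)*(z+z))+((b*a)+(4*1)))*(((z+1)*(3+a))+((x*2)+(b*7)))))
Step 6: at LR: (0*(b+(x*8))) -> 0; overall: ((((13*(y+x))+11)+(0*(b+(x*8))))*((((a+x)*(z+z))+((b*a)+(4*1)))*(((z+1)*(3+a))+((x*2)+(b*7))))) -> ((((13*(y+x))+11)+0)*((((a+x)*(z+z))+((b*a)+(4*1)))*(((z+1)*(3+a))+((x*2)+(b*7)))))
Step 7: at L: (((13*(y+x))+11)+0) -> ((13*(y+x))+11); overall: ((((13*(y+x))+11)+0)*((((a+x)*(z+z))+((b*a)+(4*1)))*(((z+1)*(3+a))+((x*2)+(b*7))))) -> (((13*(y+x))+11)*((((a+x)*(z+z))+((b*a)+(4*1)))*(((z+1)*(3+a))+((x*2)+(b*7)))))
Step 8: at RLRR: (4*1) -> 4; overall: (((13*(y+x))+11)*((((a+x)*(z+z))+((b*a)+(4*1)))*(((z+1)*(3+a))+((x*2)+(b*7))))) -> (((13*(y+x))+11)*((((a+x)*(z+z))+((b*a)+4))*(((z+1)*(3+a))+((x*2)+(b*7)))))
Fixed point: (((13*(y+x))+11)*((((a+x)*(z+z))+((b*a)+4))*(((z+1)*(3+a))+((x*2)+(b*7)))))

Answer: (((13*(y+x))+11)*((((a+x)*(z+z))+((b*a)+4))*(((z+1)*(3+a))+((x*2)+(b*7)))))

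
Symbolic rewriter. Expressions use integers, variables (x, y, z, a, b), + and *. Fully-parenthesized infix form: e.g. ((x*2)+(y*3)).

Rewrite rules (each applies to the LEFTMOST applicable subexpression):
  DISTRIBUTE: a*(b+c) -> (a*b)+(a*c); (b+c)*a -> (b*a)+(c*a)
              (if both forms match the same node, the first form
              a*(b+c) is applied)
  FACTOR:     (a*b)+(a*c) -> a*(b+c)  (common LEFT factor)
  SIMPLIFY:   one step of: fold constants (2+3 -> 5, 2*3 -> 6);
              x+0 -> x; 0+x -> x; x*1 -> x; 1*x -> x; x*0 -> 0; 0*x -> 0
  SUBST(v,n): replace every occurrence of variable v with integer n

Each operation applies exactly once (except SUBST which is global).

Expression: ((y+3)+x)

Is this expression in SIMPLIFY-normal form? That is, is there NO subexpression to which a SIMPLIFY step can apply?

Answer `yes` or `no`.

Answer: yes

Derivation:
Expression: ((y+3)+x)
Scanning for simplifiable subexpressions (pre-order)...
  at root: ((y+3)+x) (not simplifiable)
  at L: (y+3) (not simplifiable)
Result: no simplifiable subexpression found -> normal form.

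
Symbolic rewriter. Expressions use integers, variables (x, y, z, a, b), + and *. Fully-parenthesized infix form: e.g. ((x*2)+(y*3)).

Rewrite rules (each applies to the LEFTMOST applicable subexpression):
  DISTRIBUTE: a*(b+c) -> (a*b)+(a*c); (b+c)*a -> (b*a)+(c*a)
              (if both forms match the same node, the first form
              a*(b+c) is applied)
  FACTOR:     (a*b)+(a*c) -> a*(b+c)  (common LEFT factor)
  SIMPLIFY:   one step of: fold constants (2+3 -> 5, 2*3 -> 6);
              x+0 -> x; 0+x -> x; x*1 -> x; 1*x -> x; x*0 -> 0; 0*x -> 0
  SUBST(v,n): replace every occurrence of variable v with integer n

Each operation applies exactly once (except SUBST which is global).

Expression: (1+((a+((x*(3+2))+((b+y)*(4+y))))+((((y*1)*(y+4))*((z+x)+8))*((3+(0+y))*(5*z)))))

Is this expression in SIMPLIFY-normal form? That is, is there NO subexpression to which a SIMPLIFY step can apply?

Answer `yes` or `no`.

Answer: no

Derivation:
Expression: (1+((a+((x*(3+2))+((b+y)*(4+y))))+((((y*1)*(y+4))*((z+x)+8))*((3+(0+y))*(5*z)))))
Scanning for simplifiable subexpressions (pre-order)...
  at root: (1+((a+((x*(3+2))+((b+y)*(4+y))))+((((y*1)*(y+4))*((z+x)+8))*((3+(0+y))*(5*z))))) (not simplifiable)
  at R: ((a+((x*(3+2))+((b+y)*(4+y))))+((((y*1)*(y+4))*((z+x)+8))*((3+(0+y))*(5*z)))) (not simplifiable)
  at RL: (a+((x*(3+2))+((b+y)*(4+y)))) (not simplifiable)
  at RLR: ((x*(3+2))+((b+y)*(4+y))) (not simplifiable)
  at RLRL: (x*(3+2)) (not simplifiable)
  at RLRLR: (3+2) (SIMPLIFIABLE)
  at RLRR: ((b+y)*(4+y)) (not simplifiable)
  at RLRRL: (b+y) (not simplifiable)
  at RLRRR: (4+y) (not simplifiable)
  at RR: ((((y*1)*(y+4))*((z+x)+8))*((3+(0+y))*(5*z))) (not simplifiable)
  at RRL: (((y*1)*(y+4))*((z+x)+8)) (not simplifiable)
  at RRLL: ((y*1)*(y+4)) (not simplifiable)
  at RRLLL: (y*1) (SIMPLIFIABLE)
  at RRLLR: (y+4) (not simplifiable)
  at RRLR: ((z+x)+8) (not simplifiable)
  at RRLRL: (z+x) (not simplifiable)
  at RRR: ((3+(0+y))*(5*z)) (not simplifiable)
  at RRRL: (3+(0+y)) (not simplifiable)
  at RRRLR: (0+y) (SIMPLIFIABLE)
  at RRRR: (5*z) (not simplifiable)
Found simplifiable subexpr at path RLRLR: (3+2)
One SIMPLIFY step would give: (1+((a+((x*5)+((b+y)*(4+y))))+((((y*1)*(y+4))*((z+x)+8))*((3+(0+y))*(5*z)))))
-> NOT in normal form.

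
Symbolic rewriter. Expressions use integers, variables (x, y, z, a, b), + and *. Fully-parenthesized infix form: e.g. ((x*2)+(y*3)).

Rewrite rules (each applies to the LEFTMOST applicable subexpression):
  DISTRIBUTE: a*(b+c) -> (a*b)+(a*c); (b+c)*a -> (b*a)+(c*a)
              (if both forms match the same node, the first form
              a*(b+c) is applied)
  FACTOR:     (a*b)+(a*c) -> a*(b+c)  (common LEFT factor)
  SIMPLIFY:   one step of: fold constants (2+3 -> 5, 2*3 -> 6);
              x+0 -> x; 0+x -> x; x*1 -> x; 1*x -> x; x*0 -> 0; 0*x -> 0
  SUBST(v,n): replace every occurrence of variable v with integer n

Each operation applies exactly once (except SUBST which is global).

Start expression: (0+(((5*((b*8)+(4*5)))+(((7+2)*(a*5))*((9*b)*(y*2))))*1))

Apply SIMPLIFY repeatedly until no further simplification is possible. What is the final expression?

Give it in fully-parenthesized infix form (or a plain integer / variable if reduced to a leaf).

Start: (0+(((5*((b*8)+(4*5)))+(((7+2)*(a*5))*((9*b)*(y*2))))*1))
Step 1: at root: (0+(((5*((b*8)+(4*5)))+(((7+2)*(a*5))*((9*b)*(y*2))))*1)) -> (((5*((b*8)+(4*5)))+(((7+2)*(a*5))*((9*b)*(y*2))))*1); overall: (0+(((5*((b*8)+(4*5)))+(((7+2)*(a*5))*((9*b)*(y*2))))*1)) -> (((5*((b*8)+(4*5)))+(((7+2)*(a*5))*((9*b)*(y*2))))*1)
Step 2: at root: (((5*((b*8)+(4*5)))+(((7+2)*(a*5))*((9*b)*(y*2))))*1) -> ((5*((b*8)+(4*5)))+(((7+2)*(a*5))*((9*b)*(y*2)))); overall: (((5*((b*8)+(4*5)))+(((7+2)*(a*5))*((9*b)*(y*2))))*1) -> ((5*((b*8)+(4*5)))+(((7+2)*(a*5))*((9*b)*(y*2))))
Step 3: at LRR: (4*5) -> 20; overall: ((5*((b*8)+(4*5)))+(((7+2)*(a*5))*((9*b)*(y*2)))) -> ((5*((b*8)+20))+(((7+2)*(a*5))*((9*b)*(y*2))))
Step 4: at RLL: (7+2) -> 9; overall: ((5*((b*8)+20))+(((7+2)*(a*5))*((9*b)*(y*2)))) -> ((5*((b*8)+20))+((9*(a*5))*((9*b)*(y*2))))
Fixed point: ((5*((b*8)+20))+((9*(a*5))*((9*b)*(y*2))))

Answer: ((5*((b*8)+20))+((9*(a*5))*((9*b)*(y*2))))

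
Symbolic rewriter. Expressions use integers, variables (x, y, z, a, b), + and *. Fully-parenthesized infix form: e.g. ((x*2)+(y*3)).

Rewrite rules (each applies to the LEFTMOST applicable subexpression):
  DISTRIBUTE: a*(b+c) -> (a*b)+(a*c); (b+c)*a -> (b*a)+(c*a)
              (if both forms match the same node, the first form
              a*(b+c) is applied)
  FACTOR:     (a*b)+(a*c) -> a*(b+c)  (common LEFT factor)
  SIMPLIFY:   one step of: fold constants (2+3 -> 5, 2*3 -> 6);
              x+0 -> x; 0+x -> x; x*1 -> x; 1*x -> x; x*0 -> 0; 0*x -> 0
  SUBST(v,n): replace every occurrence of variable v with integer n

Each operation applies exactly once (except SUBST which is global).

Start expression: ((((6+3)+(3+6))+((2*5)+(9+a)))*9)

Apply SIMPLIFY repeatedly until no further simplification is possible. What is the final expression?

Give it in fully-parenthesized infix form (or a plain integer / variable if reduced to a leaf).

Start: ((((6+3)+(3+6))+((2*5)+(9+a)))*9)
Step 1: at LLL: (6+3) -> 9; overall: ((((6+3)+(3+6))+((2*5)+(9+a)))*9) -> (((9+(3+6))+((2*5)+(9+a)))*9)
Step 2: at LLR: (3+6) -> 9; overall: (((9+(3+6))+((2*5)+(9+a)))*9) -> (((9+9)+((2*5)+(9+a)))*9)
Step 3: at LL: (9+9) -> 18; overall: (((9+9)+((2*5)+(9+a)))*9) -> ((18+((2*5)+(9+a)))*9)
Step 4: at LRL: (2*5) -> 10; overall: ((18+((2*5)+(9+a)))*9) -> ((18+(10+(9+a)))*9)
Fixed point: ((18+(10+(9+a)))*9)

Answer: ((18+(10+(9+a)))*9)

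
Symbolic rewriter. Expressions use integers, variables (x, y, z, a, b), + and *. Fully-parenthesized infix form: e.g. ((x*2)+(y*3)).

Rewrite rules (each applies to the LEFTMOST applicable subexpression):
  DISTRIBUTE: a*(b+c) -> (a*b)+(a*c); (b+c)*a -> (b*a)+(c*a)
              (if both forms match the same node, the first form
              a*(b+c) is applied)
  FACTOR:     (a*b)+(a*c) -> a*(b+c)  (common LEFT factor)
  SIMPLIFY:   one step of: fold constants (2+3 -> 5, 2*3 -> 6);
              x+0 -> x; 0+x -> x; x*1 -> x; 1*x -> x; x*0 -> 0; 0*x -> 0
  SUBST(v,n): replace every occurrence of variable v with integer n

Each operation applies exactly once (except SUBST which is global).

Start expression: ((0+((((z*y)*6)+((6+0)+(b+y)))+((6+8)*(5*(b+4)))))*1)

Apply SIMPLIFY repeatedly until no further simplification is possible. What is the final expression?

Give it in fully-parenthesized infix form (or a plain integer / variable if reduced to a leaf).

Start: ((0+((((z*y)*6)+((6+0)+(b+y)))+((6+8)*(5*(b+4)))))*1)
Step 1: at root: ((0+((((z*y)*6)+((6+0)+(b+y)))+((6+8)*(5*(b+4)))))*1) -> (0+((((z*y)*6)+((6+0)+(b+y)))+((6+8)*(5*(b+4))))); overall: ((0+((((z*y)*6)+((6+0)+(b+y)))+((6+8)*(5*(b+4)))))*1) -> (0+((((z*y)*6)+((6+0)+(b+y)))+((6+8)*(5*(b+4)))))
Step 2: at root: (0+((((z*y)*6)+((6+0)+(b+y)))+((6+8)*(5*(b+4))))) -> ((((z*y)*6)+((6+0)+(b+y)))+((6+8)*(5*(b+4)))); overall: (0+((((z*y)*6)+((6+0)+(b+y)))+((6+8)*(5*(b+4))))) -> ((((z*y)*6)+((6+0)+(b+y)))+((6+8)*(5*(b+4))))
Step 3: at LRL: (6+0) -> 6; overall: ((((z*y)*6)+((6+0)+(b+y)))+((6+8)*(5*(b+4)))) -> ((((z*y)*6)+(6+(b+y)))+((6+8)*(5*(b+4))))
Step 4: at RL: (6+8) -> 14; overall: ((((z*y)*6)+(6+(b+y)))+((6+8)*(5*(b+4)))) -> ((((z*y)*6)+(6+(b+y)))+(14*(5*(b+4))))
Fixed point: ((((z*y)*6)+(6+(b+y)))+(14*(5*(b+4))))

Answer: ((((z*y)*6)+(6+(b+y)))+(14*(5*(b+4))))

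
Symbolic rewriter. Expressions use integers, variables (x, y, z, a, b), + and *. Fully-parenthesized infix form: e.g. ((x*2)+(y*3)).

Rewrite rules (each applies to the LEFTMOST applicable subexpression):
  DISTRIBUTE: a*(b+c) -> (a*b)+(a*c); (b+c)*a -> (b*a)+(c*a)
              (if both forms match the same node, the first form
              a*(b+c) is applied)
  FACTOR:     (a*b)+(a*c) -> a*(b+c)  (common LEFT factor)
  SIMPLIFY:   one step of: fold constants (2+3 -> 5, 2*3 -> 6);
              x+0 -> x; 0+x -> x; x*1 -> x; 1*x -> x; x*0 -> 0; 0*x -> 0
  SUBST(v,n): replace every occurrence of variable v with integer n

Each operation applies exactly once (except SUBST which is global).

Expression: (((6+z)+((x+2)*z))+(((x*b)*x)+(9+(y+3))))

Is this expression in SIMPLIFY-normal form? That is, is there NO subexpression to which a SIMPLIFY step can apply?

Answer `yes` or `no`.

Answer: yes

Derivation:
Expression: (((6+z)+((x+2)*z))+(((x*b)*x)+(9+(y+3))))
Scanning for simplifiable subexpressions (pre-order)...
  at root: (((6+z)+((x+2)*z))+(((x*b)*x)+(9+(y+3)))) (not simplifiable)
  at L: ((6+z)+((x+2)*z)) (not simplifiable)
  at LL: (6+z) (not simplifiable)
  at LR: ((x+2)*z) (not simplifiable)
  at LRL: (x+2) (not simplifiable)
  at R: (((x*b)*x)+(9+(y+3))) (not simplifiable)
  at RL: ((x*b)*x) (not simplifiable)
  at RLL: (x*b) (not simplifiable)
  at RR: (9+(y+3)) (not simplifiable)
  at RRR: (y+3) (not simplifiable)
Result: no simplifiable subexpression found -> normal form.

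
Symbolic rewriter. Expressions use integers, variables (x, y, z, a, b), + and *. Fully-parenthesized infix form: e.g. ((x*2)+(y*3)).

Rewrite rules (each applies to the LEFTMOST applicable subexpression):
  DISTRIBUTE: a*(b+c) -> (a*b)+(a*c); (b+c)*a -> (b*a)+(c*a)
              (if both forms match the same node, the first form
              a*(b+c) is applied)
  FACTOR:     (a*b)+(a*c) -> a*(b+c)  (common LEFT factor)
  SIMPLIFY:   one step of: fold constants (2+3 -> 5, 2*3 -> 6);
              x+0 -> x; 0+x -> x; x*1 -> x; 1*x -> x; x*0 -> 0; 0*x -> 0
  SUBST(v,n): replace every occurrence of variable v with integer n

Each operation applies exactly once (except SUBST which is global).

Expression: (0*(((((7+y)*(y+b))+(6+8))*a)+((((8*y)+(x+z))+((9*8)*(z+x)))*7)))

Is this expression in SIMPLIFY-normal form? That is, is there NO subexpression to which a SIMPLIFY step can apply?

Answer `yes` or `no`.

Expression: (0*(((((7+y)*(y+b))+(6+8))*a)+((((8*y)+(x+z))+((9*8)*(z+x)))*7)))
Scanning for simplifiable subexpressions (pre-order)...
  at root: (0*(((((7+y)*(y+b))+(6+8))*a)+((((8*y)+(x+z))+((9*8)*(z+x)))*7))) (SIMPLIFIABLE)
  at R: (((((7+y)*(y+b))+(6+8))*a)+((((8*y)+(x+z))+((9*8)*(z+x)))*7)) (not simplifiable)
  at RL: ((((7+y)*(y+b))+(6+8))*a) (not simplifiable)
  at RLL: (((7+y)*(y+b))+(6+8)) (not simplifiable)
  at RLLL: ((7+y)*(y+b)) (not simplifiable)
  at RLLLL: (7+y) (not simplifiable)
  at RLLLR: (y+b) (not simplifiable)
  at RLLR: (6+8) (SIMPLIFIABLE)
  at RR: ((((8*y)+(x+z))+((9*8)*(z+x)))*7) (not simplifiable)
  at RRL: (((8*y)+(x+z))+((9*8)*(z+x))) (not simplifiable)
  at RRLL: ((8*y)+(x+z)) (not simplifiable)
  at RRLLL: (8*y) (not simplifiable)
  at RRLLR: (x+z) (not simplifiable)
  at RRLR: ((9*8)*(z+x)) (not simplifiable)
  at RRLRL: (9*8) (SIMPLIFIABLE)
  at RRLRR: (z+x) (not simplifiable)
Found simplifiable subexpr at path root: (0*(((((7+y)*(y+b))+(6+8))*a)+((((8*y)+(x+z))+((9*8)*(z+x)))*7)))
One SIMPLIFY step would give: 0
-> NOT in normal form.

Answer: no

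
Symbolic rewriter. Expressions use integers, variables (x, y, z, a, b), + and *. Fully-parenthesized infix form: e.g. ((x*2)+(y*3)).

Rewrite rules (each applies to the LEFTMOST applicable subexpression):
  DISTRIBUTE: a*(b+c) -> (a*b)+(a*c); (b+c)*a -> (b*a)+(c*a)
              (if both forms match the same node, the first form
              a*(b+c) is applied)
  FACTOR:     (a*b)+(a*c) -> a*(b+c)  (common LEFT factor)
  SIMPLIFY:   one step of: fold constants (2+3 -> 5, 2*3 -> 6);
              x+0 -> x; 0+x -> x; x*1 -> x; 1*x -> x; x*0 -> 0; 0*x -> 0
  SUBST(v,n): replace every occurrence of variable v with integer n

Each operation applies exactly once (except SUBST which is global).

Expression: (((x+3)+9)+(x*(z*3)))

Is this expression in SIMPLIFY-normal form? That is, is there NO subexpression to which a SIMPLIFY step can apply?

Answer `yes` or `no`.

Answer: yes

Derivation:
Expression: (((x+3)+9)+(x*(z*3)))
Scanning for simplifiable subexpressions (pre-order)...
  at root: (((x+3)+9)+(x*(z*3))) (not simplifiable)
  at L: ((x+3)+9) (not simplifiable)
  at LL: (x+3) (not simplifiable)
  at R: (x*(z*3)) (not simplifiable)
  at RR: (z*3) (not simplifiable)
Result: no simplifiable subexpression found -> normal form.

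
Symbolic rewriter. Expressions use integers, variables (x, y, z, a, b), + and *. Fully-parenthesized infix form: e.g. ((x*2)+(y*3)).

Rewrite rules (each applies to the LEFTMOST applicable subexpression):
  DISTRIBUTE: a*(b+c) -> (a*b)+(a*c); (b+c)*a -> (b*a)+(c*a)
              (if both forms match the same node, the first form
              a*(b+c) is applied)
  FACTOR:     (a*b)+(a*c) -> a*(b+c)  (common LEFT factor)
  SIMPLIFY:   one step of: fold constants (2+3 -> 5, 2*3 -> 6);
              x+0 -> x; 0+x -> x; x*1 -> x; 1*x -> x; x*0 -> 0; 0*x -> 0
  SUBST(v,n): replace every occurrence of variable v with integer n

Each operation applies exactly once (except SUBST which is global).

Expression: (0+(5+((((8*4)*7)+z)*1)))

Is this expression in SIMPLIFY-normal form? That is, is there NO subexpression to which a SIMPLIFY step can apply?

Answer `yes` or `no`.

Answer: no

Derivation:
Expression: (0+(5+((((8*4)*7)+z)*1)))
Scanning for simplifiable subexpressions (pre-order)...
  at root: (0+(5+((((8*4)*7)+z)*1))) (SIMPLIFIABLE)
  at R: (5+((((8*4)*7)+z)*1)) (not simplifiable)
  at RR: ((((8*4)*7)+z)*1) (SIMPLIFIABLE)
  at RRL: (((8*4)*7)+z) (not simplifiable)
  at RRLL: ((8*4)*7) (not simplifiable)
  at RRLLL: (8*4) (SIMPLIFIABLE)
Found simplifiable subexpr at path root: (0+(5+((((8*4)*7)+z)*1)))
One SIMPLIFY step would give: (5+((((8*4)*7)+z)*1))
-> NOT in normal form.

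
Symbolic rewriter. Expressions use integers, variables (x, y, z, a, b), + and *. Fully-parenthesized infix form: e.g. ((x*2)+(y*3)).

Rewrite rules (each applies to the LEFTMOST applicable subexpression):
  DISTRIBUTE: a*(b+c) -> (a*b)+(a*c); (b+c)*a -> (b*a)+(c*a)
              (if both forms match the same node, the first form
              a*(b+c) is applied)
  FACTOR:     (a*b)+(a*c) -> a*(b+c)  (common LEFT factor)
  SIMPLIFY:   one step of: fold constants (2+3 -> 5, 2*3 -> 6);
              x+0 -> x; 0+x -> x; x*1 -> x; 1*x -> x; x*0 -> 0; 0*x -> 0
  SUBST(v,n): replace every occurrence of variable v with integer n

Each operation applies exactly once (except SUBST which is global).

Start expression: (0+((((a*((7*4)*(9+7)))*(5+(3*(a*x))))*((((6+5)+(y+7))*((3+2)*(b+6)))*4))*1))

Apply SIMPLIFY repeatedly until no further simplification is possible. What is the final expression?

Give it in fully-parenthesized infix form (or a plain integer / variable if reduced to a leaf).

Answer: (((a*448)*(5+(3*(a*x))))*(((11+(y+7))*(5*(b+6)))*4))

Derivation:
Start: (0+((((a*((7*4)*(9+7)))*(5+(3*(a*x))))*((((6+5)+(y+7))*((3+2)*(b+6)))*4))*1))
Step 1: at root: (0+((((a*((7*4)*(9+7)))*(5+(3*(a*x))))*((((6+5)+(y+7))*((3+2)*(b+6)))*4))*1)) -> ((((a*((7*4)*(9+7)))*(5+(3*(a*x))))*((((6+5)+(y+7))*((3+2)*(b+6)))*4))*1); overall: (0+((((a*((7*4)*(9+7)))*(5+(3*(a*x))))*((((6+5)+(y+7))*((3+2)*(b+6)))*4))*1)) -> ((((a*((7*4)*(9+7)))*(5+(3*(a*x))))*((((6+5)+(y+7))*((3+2)*(b+6)))*4))*1)
Step 2: at root: ((((a*((7*4)*(9+7)))*(5+(3*(a*x))))*((((6+5)+(y+7))*((3+2)*(b+6)))*4))*1) -> (((a*((7*4)*(9+7)))*(5+(3*(a*x))))*((((6+5)+(y+7))*((3+2)*(b+6)))*4)); overall: ((((a*((7*4)*(9+7)))*(5+(3*(a*x))))*((((6+5)+(y+7))*((3+2)*(b+6)))*4))*1) -> (((a*((7*4)*(9+7)))*(5+(3*(a*x))))*((((6+5)+(y+7))*((3+2)*(b+6)))*4))
Step 3: at LLRL: (7*4) -> 28; overall: (((a*((7*4)*(9+7)))*(5+(3*(a*x))))*((((6+5)+(y+7))*((3+2)*(b+6)))*4)) -> (((a*(28*(9+7)))*(5+(3*(a*x))))*((((6+5)+(y+7))*((3+2)*(b+6)))*4))
Step 4: at LLRR: (9+7) -> 16; overall: (((a*(28*(9+7)))*(5+(3*(a*x))))*((((6+5)+(y+7))*((3+2)*(b+6)))*4)) -> (((a*(28*16))*(5+(3*(a*x))))*((((6+5)+(y+7))*((3+2)*(b+6)))*4))
Step 5: at LLR: (28*16) -> 448; overall: (((a*(28*16))*(5+(3*(a*x))))*((((6+5)+(y+7))*((3+2)*(b+6)))*4)) -> (((a*448)*(5+(3*(a*x))))*((((6+5)+(y+7))*((3+2)*(b+6)))*4))
Step 6: at RLLL: (6+5) -> 11; overall: (((a*448)*(5+(3*(a*x))))*((((6+5)+(y+7))*((3+2)*(b+6)))*4)) -> (((a*448)*(5+(3*(a*x))))*(((11+(y+7))*((3+2)*(b+6)))*4))
Step 7: at RLRL: (3+2) -> 5; overall: (((a*448)*(5+(3*(a*x))))*(((11+(y+7))*((3+2)*(b+6)))*4)) -> (((a*448)*(5+(3*(a*x))))*(((11+(y+7))*(5*(b+6)))*4))
Fixed point: (((a*448)*(5+(3*(a*x))))*(((11+(y+7))*(5*(b+6)))*4))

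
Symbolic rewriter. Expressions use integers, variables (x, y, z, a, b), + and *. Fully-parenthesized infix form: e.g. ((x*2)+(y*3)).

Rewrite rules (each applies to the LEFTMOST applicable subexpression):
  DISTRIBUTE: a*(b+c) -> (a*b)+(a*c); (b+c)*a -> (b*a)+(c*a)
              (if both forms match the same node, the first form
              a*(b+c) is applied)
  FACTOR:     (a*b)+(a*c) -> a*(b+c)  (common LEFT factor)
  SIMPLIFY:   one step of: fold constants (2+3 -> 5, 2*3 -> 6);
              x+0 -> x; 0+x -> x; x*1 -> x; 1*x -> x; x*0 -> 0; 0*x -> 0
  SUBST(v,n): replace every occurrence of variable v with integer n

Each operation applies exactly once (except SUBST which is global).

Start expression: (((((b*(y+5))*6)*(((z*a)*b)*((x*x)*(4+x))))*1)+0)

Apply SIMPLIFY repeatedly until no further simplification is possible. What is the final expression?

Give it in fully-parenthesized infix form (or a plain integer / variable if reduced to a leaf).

Start: (((((b*(y+5))*6)*(((z*a)*b)*((x*x)*(4+x))))*1)+0)
Step 1: at root: (((((b*(y+5))*6)*(((z*a)*b)*((x*x)*(4+x))))*1)+0) -> ((((b*(y+5))*6)*(((z*a)*b)*((x*x)*(4+x))))*1); overall: (((((b*(y+5))*6)*(((z*a)*b)*((x*x)*(4+x))))*1)+0) -> ((((b*(y+5))*6)*(((z*a)*b)*((x*x)*(4+x))))*1)
Step 2: at root: ((((b*(y+5))*6)*(((z*a)*b)*((x*x)*(4+x))))*1) -> (((b*(y+5))*6)*(((z*a)*b)*((x*x)*(4+x)))); overall: ((((b*(y+5))*6)*(((z*a)*b)*((x*x)*(4+x))))*1) -> (((b*(y+5))*6)*(((z*a)*b)*((x*x)*(4+x))))
Fixed point: (((b*(y+5))*6)*(((z*a)*b)*((x*x)*(4+x))))

Answer: (((b*(y+5))*6)*(((z*a)*b)*((x*x)*(4+x))))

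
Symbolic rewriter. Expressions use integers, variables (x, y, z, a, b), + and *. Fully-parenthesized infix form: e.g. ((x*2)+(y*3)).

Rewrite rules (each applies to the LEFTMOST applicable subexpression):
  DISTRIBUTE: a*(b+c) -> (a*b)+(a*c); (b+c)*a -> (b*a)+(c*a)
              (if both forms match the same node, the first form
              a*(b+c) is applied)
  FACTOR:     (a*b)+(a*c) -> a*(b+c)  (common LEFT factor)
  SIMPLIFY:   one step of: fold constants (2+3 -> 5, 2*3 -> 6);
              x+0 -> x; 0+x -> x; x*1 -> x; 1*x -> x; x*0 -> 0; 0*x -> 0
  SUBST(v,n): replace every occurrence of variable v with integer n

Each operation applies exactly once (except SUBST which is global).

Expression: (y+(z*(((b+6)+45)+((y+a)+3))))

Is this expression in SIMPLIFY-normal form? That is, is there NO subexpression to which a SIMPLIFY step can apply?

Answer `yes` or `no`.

Answer: yes

Derivation:
Expression: (y+(z*(((b+6)+45)+((y+a)+3))))
Scanning for simplifiable subexpressions (pre-order)...
  at root: (y+(z*(((b+6)+45)+((y+a)+3)))) (not simplifiable)
  at R: (z*(((b+6)+45)+((y+a)+3))) (not simplifiable)
  at RR: (((b+6)+45)+((y+a)+3)) (not simplifiable)
  at RRL: ((b+6)+45) (not simplifiable)
  at RRLL: (b+6) (not simplifiable)
  at RRR: ((y+a)+3) (not simplifiable)
  at RRRL: (y+a) (not simplifiable)
Result: no simplifiable subexpression found -> normal form.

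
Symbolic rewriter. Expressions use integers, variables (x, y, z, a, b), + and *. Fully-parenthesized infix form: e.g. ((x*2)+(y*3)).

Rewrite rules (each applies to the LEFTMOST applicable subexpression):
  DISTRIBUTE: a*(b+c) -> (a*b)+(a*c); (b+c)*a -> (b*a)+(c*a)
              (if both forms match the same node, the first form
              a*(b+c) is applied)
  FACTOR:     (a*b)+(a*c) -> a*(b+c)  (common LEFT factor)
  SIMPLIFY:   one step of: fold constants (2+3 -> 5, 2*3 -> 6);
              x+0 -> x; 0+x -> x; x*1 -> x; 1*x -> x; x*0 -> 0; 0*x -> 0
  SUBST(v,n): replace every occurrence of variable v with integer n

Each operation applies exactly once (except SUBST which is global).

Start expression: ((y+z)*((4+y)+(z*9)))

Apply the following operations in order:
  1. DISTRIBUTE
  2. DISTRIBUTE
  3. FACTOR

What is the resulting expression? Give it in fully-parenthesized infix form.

Answer: (((y+z)*(4+y))+((y+z)*(z*9)))

Derivation:
Start: ((y+z)*((4+y)+(z*9)))
Apply DISTRIBUTE at root (target: ((y+z)*((4+y)+(z*9)))): ((y+z)*((4+y)+(z*9))) -> (((y+z)*(4+y))+((y+z)*(z*9)))
Apply DISTRIBUTE at L (target: ((y+z)*(4+y))): (((y+z)*(4+y))+((y+z)*(z*9))) -> ((((y+z)*4)+((y+z)*y))+((y+z)*(z*9)))
Apply FACTOR at L (target: (((y+z)*4)+((y+z)*y))): ((((y+z)*4)+((y+z)*y))+((y+z)*(z*9))) -> (((y+z)*(4+y))+((y+z)*(z*9)))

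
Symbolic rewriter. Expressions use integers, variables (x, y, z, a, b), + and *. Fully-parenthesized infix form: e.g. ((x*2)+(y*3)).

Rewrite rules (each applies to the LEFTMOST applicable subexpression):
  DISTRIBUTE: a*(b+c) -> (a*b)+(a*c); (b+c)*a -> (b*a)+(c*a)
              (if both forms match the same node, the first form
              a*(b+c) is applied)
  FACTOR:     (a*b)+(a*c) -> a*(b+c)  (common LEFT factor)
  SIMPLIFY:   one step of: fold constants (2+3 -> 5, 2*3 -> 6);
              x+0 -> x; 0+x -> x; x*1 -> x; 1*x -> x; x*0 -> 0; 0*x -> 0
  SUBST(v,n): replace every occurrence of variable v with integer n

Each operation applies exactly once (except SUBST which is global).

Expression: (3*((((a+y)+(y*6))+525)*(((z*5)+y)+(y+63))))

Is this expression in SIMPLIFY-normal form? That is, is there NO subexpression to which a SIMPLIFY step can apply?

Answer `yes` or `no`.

Answer: yes

Derivation:
Expression: (3*((((a+y)+(y*6))+525)*(((z*5)+y)+(y+63))))
Scanning for simplifiable subexpressions (pre-order)...
  at root: (3*((((a+y)+(y*6))+525)*(((z*5)+y)+(y+63)))) (not simplifiable)
  at R: ((((a+y)+(y*6))+525)*(((z*5)+y)+(y+63))) (not simplifiable)
  at RL: (((a+y)+(y*6))+525) (not simplifiable)
  at RLL: ((a+y)+(y*6)) (not simplifiable)
  at RLLL: (a+y) (not simplifiable)
  at RLLR: (y*6) (not simplifiable)
  at RR: (((z*5)+y)+(y+63)) (not simplifiable)
  at RRL: ((z*5)+y) (not simplifiable)
  at RRLL: (z*5) (not simplifiable)
  at RRR: (y+63) (not simplifiable)
Result: no simplifiable subexpression found -> normal form.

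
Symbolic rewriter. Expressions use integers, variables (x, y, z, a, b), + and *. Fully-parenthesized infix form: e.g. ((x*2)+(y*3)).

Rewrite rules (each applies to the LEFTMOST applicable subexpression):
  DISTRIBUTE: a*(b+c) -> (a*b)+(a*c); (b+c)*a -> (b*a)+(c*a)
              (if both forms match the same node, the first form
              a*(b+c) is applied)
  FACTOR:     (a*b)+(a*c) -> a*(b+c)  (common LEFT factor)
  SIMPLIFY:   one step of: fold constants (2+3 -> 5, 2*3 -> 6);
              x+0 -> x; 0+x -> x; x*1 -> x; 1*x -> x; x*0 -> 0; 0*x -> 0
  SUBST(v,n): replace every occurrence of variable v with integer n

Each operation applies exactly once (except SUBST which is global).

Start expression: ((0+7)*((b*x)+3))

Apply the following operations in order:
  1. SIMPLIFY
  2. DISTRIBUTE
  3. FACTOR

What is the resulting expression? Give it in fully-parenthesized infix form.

Answer: (7*((b*x)+3))

Derivation:
Start: ((0+7)*((b*x)+3))
Apply SIMPLIFY at L (target: (0+7)): ((0+7)*((b*x)+3)) -> (7*((b*x)+3))
Apply DISTRIBUTE at root (target: (7*((b*x)+3))): (7*((b*x)+3)) -> ((7*(b*x))+(7*3))
Apply FACTOR at root (target: ((7*(b*x))+(7*3))): ((7*(b*x))+(7*3)) -> (7*((b*x)+3))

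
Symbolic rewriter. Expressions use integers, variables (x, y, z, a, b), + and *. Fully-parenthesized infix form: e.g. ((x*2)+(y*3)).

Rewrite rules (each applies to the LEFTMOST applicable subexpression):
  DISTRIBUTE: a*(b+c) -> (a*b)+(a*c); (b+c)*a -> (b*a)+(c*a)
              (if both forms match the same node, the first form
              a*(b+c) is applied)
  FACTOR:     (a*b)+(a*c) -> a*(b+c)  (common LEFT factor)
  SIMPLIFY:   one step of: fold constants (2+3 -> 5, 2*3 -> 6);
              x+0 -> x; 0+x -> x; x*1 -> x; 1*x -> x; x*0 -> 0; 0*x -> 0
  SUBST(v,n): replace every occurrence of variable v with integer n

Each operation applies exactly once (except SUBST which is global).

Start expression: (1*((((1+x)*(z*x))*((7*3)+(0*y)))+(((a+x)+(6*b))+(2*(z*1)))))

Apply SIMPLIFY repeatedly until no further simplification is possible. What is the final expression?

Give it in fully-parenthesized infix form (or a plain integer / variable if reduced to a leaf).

Answer: ((((1+x)*(z*x))*21)+(((a+x)+(6*b))+(2*z)))

Derivation:
Start: (1*((((1+x)*(z*x))*((7*3)+(0*y)))+(((a+x)+(6*b))+(2*(z*1)))))
Step 1: at root: (1*((((1+x)*(z*x))*((7*3)+(0*y)))+(((a+x)+(6*b))+(2*(z*1))))) -> ((((1+x)*(z*x))*((7*3)+(0*y)))+(((a+x)+(6*b))+(2*(z*1)))); overall: (1*((((1+x)*(z*x))*((7*3)+(0*y)))+(((a+x)+(6*b))+(2*(z*1))))) -> ((((1+x)*(z*x))*((7*3)+(0*y)))+(((a+x)+(6*b))+(2*(z*1))))
Step 2: at LRL: (7*3) -> 21; overall: ((((1+x)*(z*x))*((7*3)+(0*y)))+(((a+x)+(6*b))+(2*(z*1)))) -> ((((1+x)*(z*x))*(21+(0*y)))+(((a+x)+(6*b))+(2*(z*1))))
Step 3: at LRR: (0*y) -> 0; overall: ((((1+x)*(z*x))*(21+(0*y)))+(((a+x)+(6*b))+(2*(z*1)))) -> ((((1+x)*(z*x))*(21+0))+(((a+x)+(6*b))+(2*(z*1))))
Step 4: at LR: (21+0) -> 21; overall: ((((1+x)*(z*x))*(21+0))+(((a+x)+(6*b))+(2*(z*1)))) -> ((((1+x)*(z*x))*21)+(((a+x)+(6*b))+(2*(z*1))))
Step 5: at RRR: (z*1) -> z; overall: ((((1+x)*(z*x))*21)+(((a+x)+(6*b))+(2*(z*1)))) -> ((((1+x)*(z*x))*21)+(((a+x)+(6*b))+(2*z)))
Fixed point: ((((1+x)*(z*x))*21)+(((a+x)+(6*b))+(2*z)))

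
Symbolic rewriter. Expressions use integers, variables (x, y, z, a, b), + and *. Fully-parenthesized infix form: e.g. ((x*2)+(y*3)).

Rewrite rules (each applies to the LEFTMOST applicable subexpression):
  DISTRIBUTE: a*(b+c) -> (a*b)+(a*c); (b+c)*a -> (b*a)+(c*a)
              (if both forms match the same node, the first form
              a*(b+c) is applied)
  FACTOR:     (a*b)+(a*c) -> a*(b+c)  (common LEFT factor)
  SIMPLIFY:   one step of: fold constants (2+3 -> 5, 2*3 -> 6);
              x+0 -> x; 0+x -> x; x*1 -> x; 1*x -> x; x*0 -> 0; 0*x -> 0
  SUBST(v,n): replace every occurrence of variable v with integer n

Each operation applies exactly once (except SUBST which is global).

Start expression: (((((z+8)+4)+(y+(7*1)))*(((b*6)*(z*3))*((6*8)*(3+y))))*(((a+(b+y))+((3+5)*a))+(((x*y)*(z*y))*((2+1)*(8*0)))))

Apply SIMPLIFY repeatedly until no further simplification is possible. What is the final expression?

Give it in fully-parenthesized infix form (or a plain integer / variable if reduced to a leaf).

Answer: (((((z+8)+4)+(y+7))*(((b*6)*(z*3))*(48*(3+y))))*((a+(b+y))+(8*a)))

Derivation:
Start: (((((z+8)+4)+(y+(7*1)))*(((b*6)*(z*3))*((6*8)*(3+y))))*(((a+(b+y))+((3+5)*a))+(((x*y)*(z*y))*((2+1)*(8*0)))))
Step 1: at LLRR: (7*1) -> 7; overall: (((((z+8)+4)+(y+(7*1)))*(((b*6)*(z*3))*((6*8)*(3+y))))*(((a+(b+y))+((3+5)*a))+(((x*y)*(z*y))*((2+1)*(8*0))))) -> (((((z+8)+4)+(y+7))*(((b*6)*(z*3))*((6*8)*(3+y))))*(((a+(b+y))+((3+5)*a))+(((x*y)*(z*y))*((2+1)*(8*0)))))
Step 2: at LRRL: (6*8) -> 48; overall: (((((z+8)+4)+(y+7))*(((b*6)*(z*3))*((6*8)*(3+y))))*(((a+(b+y))+((3+5)*a))+(((x*y)*(z*y))*((2+1)*(8*0))))) -> (((((z+8)+4)+(y+7))*(((b*6)*(z*3))*(48*(3+y))))*(((a+(b+y))+((3+5)*a))+(((x*y)*(z*y))*((2+1)*(8*0)))))
Step 3: at RLRL: (3+5) -> 8; overall: (((((z+8)+4)+(y+7))*(((b*6)*(z*3))*(48*(3+y))))*(((a+(b+y))+((3+5)*a))+(((x*y)*(z*y))*((2+1)*(8*0))))) -> (((((z+8)+4)+(y+7))*(((b*6)*(z*3))*(48*(3+y))))*(((a+(b+y))+(8*a))+(((x*y)*(z*y))*((2+1)*(8*0)))))
Step 4: at RRRL: (2+1) -> 3; overall: (((((z+8)+4)+(y+7))*(((b*6)*(z*3))*(48*(3+y))))*(((a+(b+y))+(8*a))+(((x*y)*(z*y))*((2+1)*(8*0))))) -> (((((z+8)+4)+(y+7))*(((b*6)*(z*3))*(48*(3+y))))*(((a+(b+y))+(8*a))+(((x*y)*(z*y))*(3*(8*0)))))
Step 5: at RRRR: (8*0) -> 0; overall: (((((z+8)+4)+(y+7))*(((b*6)*(z*3))*(48*(3+y))))*(((a+(b+y))+(8*a))+(((x*y)*(z*y))*(3*(8*0))))) -> (((((z+8)+4)+(y+7))*(((b*6)*(z*3))*(48*(3+y))))*(((a+(b+y))+(8*a))+(((x*y)*(z*y))*(3*0))))
Step 6: at RRR: (3*0) -> 0; overall: (((((z+8)+4)+(y+7))*(((b*6)*(z*3))*(48*(3+y))))*(((a+(b+y))+(8*a))+(((x*y)*(z*y))*(3*0)))) -> (((((z+8)+4)+(y+7))*(((b*6)*(z*3))*(48*(3+y))))*(((a+(b+y))+(8*a))+(((x*y)*(z*y))*0)))
Step 7: at RR: (((x*y)*(z*y))*0) -> 0; overall: (((((z+8)+4)+(y+7))*(((b*6)*(z*3))*(48*(3+y))))*(((a+(b+y))+(8*a))+(((x*y)*(z*y))*0))) -> (((((z+8)+4)+(y+7))*(((b*6)*(z*3))*(48*(3+y))))*(((a+(b+y))+(8*a))+0))
Step 8: at R: (((a+(b+y))+(8*a))+0) -> ((a+(b+y))+(8*a)); overall: (((((z+8)+4)+(y+7))*(((b*6)*(z*3))*(48*(3+y))))*(((a+(b+y))+(8*a))+0)) -> (((((z+8)+4)+(y+7))*(((b*6)*(z*3))*(48*(3+y))))*((a+(b+y))+(8*a)))
Fixed point: (((((z+8)+4)+(y+7))*(((b*6)*(z*3))*(48*(3+y))))*((a+(b+y))+(8*a)))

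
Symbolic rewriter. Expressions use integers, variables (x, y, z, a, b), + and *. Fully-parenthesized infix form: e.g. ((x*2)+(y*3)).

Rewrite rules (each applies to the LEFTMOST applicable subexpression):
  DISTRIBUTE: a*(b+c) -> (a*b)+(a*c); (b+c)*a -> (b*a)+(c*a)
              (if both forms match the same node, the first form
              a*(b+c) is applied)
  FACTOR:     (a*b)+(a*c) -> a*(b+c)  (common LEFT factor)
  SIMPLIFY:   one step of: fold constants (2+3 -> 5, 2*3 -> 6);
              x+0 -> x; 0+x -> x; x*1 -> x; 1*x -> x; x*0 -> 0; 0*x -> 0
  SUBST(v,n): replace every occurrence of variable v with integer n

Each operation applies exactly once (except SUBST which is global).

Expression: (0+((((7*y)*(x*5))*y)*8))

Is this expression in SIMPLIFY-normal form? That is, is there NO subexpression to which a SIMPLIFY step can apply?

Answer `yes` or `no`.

Expression: (0+((((7*y)*(x*5))*y)*8))
Scanning for simplifiable subexpressions (pre-order)...
  at root: (0+((((7*y)*(x*5))*y)*8)) (SIMPLIFIABLE)
  at R: ((((7*y)*(x*5))*y)*8) (not simplifiable)
  at RL: (((7*y)*(x*5))*y) (not simplifiable)
  at RLL: ((7*y)*(x*5)) (not simplifiable)
  at RLLL: (7*y) (not simplifiable)
  at RLLR: (x*5) (not simplifiable)
Found simplifiable subexpr at path root: (0+((((7*y)*(x*5))*y)*8))
One SIMPLIFY step would give: ((((7*y)*(x*5))*y)*8)
-> NOT in normal form.

Answer: no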